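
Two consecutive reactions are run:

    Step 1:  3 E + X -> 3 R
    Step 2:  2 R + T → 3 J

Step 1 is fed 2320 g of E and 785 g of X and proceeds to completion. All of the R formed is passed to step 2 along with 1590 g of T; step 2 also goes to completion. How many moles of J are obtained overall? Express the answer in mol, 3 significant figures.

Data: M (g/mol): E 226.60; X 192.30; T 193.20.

Step 1:
n(E) = 2320 / 226.60 = 10.24 mol
n(X) = 785.0 / 192.30 = 4.082 mol
n/ν → E: 3.413, X: 4.082; E is limiting.
n(R) produced = (3/3) × 10.24 = 10.24 mol
Step 2:
n(R) available = 10.24 mol
n(T) = 1590 / 193.20 = 8.230 mol
n/ν → R: 5.120, T: 8.230; R is limiting.
n(J) = (3/2) × 10.24 = 15.36 mol

15.4 mol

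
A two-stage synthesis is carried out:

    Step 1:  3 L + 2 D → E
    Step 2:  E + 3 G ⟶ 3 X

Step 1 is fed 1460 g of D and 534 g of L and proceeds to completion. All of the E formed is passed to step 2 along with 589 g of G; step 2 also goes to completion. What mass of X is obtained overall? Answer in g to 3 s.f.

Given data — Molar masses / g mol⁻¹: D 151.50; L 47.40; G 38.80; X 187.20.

Step 1:
n(D) = 1460 / 151.50 = 9.637 mol
n(L) = 534.0 / 47.40 = 11.27 mol
n/ν for D = 9.637/2 = 4.819
n/ν for L = 11.27/3 = 3.757
Smallest n/ν is L → limiting reagent.
n(E) produced = (1/3) × 11.27 = 3.757 mol
Step 2:
n(E) available = 3.757 mol
n(G) = 589.0 / 38.80 = 15.18 mol
n/ν for E = 3.757/1 = 3.757
n/ν for G = 15.18/3 = 5.060
Smallest n/ν is E → limiting reagent.
n(X) = (3/1) × 3.757 = 11.27 mol
mass = 11.27 × 187.20 = 2110 g

2110 g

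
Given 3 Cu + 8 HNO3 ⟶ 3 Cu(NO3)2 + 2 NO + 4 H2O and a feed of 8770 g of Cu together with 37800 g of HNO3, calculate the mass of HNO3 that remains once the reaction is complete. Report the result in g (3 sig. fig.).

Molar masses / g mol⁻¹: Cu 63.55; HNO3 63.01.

n(Cu) = 8770 / 63.55 = 138.0 mol
n(HNO3) = 37800 / 63.01 = 599.9 mol
n/ν for Cu = 138.0/3 = 46.00
n/ν for HNO3 = 599.9/8 = 74.99
Smallest n/ν is Cu → limiting reagent.
HNO3 consumed = (8/3) × 138.0 = 368.0 mol
HNO3 remaining = 599.9 − 368.0 = 231.9 mol
mass = 231.9 × 63.01 = 14610 g

14600 g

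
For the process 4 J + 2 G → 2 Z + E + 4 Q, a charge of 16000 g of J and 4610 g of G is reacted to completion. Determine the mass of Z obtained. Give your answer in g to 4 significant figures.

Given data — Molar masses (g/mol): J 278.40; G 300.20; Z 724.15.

11120 g

n(J) = 16000 / 278.40 = 57.47 mol
n(G) = 4610 / 300.20 = 15.36 mol
n/ν for J = 57.47/4 = 14.37
n/ν for G = 15.36/2 = 7.680
Smallest n/ν is G → limiting reagent.
n(Z) = (2/2) × 15.36 = 15.36 mol
mass = 15.36 × 724.15 = 11120 g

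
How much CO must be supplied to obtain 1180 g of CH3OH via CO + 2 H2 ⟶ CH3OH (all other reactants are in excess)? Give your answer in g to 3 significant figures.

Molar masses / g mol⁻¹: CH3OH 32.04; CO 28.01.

1030 g

n(CH3OH) = 1180 / 32.04 = 36.83 mol
n(CO) = (1/1) × 36.83 = 36.83 mol
mass = 36.83 × 28.01 = 1032 g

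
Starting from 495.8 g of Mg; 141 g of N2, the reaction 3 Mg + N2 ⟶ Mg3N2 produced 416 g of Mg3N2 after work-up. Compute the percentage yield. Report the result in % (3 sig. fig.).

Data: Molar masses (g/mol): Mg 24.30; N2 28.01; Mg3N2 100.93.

n(Mg) = 495.8 / 24.30 = 20.40 mol
n(N2) = 141.0 / 28.01 = 5.034 mol
n/ν → Mg: 6.800, N2: 5.034; N2 is limiting.
theoretical n(Mg3N2) = (1/1) × 5.034 = 5.034 mol → 508.1 g
% yield = 416 / 508.1 × 100 = 81.87 %

81.9 %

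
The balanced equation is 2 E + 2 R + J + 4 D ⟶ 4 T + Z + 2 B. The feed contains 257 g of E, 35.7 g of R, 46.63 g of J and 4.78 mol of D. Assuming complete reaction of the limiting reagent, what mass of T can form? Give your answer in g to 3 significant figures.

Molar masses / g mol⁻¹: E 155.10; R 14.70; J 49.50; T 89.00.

295 g

n(E) = 257.0 / 155.10 = 1.657 mol
n(R) = 35.70 / 14.70 = 2.429 mol
n(J) = 46.63 / 49.50 = 0.9420 mol
n(D) = 4.780 mol
n/ν for E = 1.657/2 = 0.8285
n/ν for R = 2.429/2 = 1.215
n/ν for J = 0.9420/1 = 0.9420
n/ν for D = 4.780/4 = 1.195
Smallest n/ν is E → limiting reagent.
n(T) = (4/2) × 1.657 = 3.314 mol
mass = 3.314 × 89.00 = 294.9 g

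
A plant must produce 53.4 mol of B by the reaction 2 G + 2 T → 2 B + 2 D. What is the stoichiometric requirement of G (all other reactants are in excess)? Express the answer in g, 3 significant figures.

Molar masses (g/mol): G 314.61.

16800 g

n(B) = 53.40 mol
n(G) = (2/2) × 53.40 = 53.40 mol
mass = 53.40 × 314.61 = 16800 g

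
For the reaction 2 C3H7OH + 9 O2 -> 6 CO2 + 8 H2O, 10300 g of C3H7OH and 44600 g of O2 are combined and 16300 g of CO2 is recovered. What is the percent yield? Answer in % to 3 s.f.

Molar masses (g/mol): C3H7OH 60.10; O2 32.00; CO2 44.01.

72.0 %

n(C3H7OH) = 10300 / 60.10 = 171.4 mol
n(O2) = 44600 / 32.00 = 1394 mol
n/ν → C3H7OH: 85.70, O2: 154.9; C3H7OH is limiting.
theoretical n(CO2) = (6/2) × 171.4 = 514.2 mol → 22630 g
% yield = 16300 / 22630 × 100 = 72.03 %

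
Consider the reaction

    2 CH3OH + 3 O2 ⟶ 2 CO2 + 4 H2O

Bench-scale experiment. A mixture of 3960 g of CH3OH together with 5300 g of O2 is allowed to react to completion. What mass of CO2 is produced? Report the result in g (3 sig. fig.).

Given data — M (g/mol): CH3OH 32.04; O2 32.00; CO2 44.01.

4860 g

n(CH3OH) = 3960 / 32.04 = 123.6 mol
n(O2) = 5300 / 32.00 = 165.6 mol
n/ν for CH3OH = 123.6/2 = 61.80
n/ν for O2 = 165.6/3 = 55.20
Smallest n/ν is O2 → limiting reagent.
n(CO2) = (2/3) × 165.6 = 110.4 mol
mass = 110.4 × 44.01 = 4859 g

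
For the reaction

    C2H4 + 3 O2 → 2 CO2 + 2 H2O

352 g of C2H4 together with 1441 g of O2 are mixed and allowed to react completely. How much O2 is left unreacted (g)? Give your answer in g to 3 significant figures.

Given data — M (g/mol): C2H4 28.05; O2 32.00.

236 g

n(C2H4) = 352.0 / 28.05 = 12.55 mol
n(O2) = 1441 / 32.00 = 45.03 mol
n/ν → C2H4: 12.55, O2: 15.01; C2H4 is limiting.
O2 consumed = (3/1) × 12.55 = 37.65 mol
O2 remaining = 45.03 − 37.65 = 7.380 mol
mass = 7.380 × 32.00 = 236.2 g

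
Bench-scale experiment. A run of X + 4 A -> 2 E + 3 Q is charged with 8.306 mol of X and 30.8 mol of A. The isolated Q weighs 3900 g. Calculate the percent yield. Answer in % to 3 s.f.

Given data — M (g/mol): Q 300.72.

56.1 %

n(X) = 8.306 mol
n(A) = 30.80 mol
n/ν → X: 8.306, A: 7.700; A is limiting.
theoretical n(Q) = (3/4) × 30.80 = 23.10 mol → 6947 g
% yield = 3900 / 6947 × 100 = 56.14 %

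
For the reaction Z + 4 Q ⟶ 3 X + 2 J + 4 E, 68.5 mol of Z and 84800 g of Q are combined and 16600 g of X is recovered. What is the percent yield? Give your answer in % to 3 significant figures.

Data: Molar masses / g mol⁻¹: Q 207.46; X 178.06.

n(Z) = 68.50 mol
n(Q) = 84800 / 207.46 = 408.8 mol
n/ν for Z = 68.50/1 = 68.50
n/ν for Q = 408.8/4 = 102.2
Smallest n/ν is Z → limiting reagent.
theoretical n(X) = (3/1) × 68.50 = 205.5 mol → 36590 g
% yield = 16600 / 36590 × 100 = 45.37 %

45.4 %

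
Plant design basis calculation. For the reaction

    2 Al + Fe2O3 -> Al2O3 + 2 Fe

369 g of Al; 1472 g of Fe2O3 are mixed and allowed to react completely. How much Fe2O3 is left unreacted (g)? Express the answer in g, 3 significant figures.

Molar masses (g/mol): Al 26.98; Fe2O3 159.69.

n(Al) = 369.0 / 26.98 = 13.68 mol
n(Fe2O3) = 1472 / 159.69 = 9.218 mol
n/ν → Al: 6.840, Fe2O3: 9.218; Al is limiting.
Fe2O3 consumed = (1/2) × 13.68 = 6.840 mol
Fe2O3 remaining = 9.218 − 6.840 = 2.378 mol
mass = 2.378 × 159.69 = 379.7 g

380 g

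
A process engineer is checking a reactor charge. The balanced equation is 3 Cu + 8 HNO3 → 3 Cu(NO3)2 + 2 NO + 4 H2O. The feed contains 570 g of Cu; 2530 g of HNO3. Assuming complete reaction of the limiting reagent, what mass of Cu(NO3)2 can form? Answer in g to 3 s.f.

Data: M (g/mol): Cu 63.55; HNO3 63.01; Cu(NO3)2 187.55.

n(Cu) = 570.0 / 63.55 = 8.969 mol
n(HNO3) = 2530 / 63.01 = 40.15 mol
n/ν for Cu = 8.969/3 = 2.990
n/ν for HNO3 = 40.15/8 = 5.019
Smallest n/ν is Cu → limiting reagent.
n(Cu(NO3)2) = (3/3) × 8.969 = 8.969 mol
mass = 8.969 × 187.55 = 1682 g

1680 g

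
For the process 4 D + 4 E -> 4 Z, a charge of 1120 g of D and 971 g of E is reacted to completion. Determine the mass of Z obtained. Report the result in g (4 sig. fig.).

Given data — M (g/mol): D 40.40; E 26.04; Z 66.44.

n(D) = 1120 / 40.40 = 27.72 mol
n(E) = 971.0 / 26.04 = 37.29 mol
n/ν for D = 27.72/4 = 6.930
n/ν for E = 37.29/4 = 9.323
Smallest n/ν is D → limiting reagent.
n(Z) = (4/4) × 27.72 = 27.72 mol
mass = 27.72 × 66.44 = 1842 g

1842 g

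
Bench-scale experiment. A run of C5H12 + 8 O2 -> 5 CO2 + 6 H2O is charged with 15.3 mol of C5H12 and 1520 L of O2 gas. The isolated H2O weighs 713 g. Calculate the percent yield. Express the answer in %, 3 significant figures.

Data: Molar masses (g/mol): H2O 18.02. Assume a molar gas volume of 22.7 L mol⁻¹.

n(C5H12) = 15.30 mol
n(O2) = 1520 / 22.7 = 66.96 mol
n/ν for C5H12 = 15.30/1 = 15.30
n/ν for O2 = 66.96/8 = 8.370
Smallest n/ν is O2 → limiting reagent.
theoretical n(H2O) = (6/8) × 66.96 = 50.22 mol → 905.0 g
% yield = 713 / 905.0 × 100 = 78.78 %

78.8 %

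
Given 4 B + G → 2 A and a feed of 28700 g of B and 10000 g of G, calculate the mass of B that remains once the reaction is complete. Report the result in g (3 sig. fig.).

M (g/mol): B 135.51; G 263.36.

8120 g

n(B) = 28700 / 135.51 = 211.8 mol
n(G) = 10000 / 263.36 = 37.97 mol
n/ν → B: 52.95, G: 37.97; G is limiting.
B consumed = (4/1) × 37.97 = 151.9 mol
B remaining = 211.8 − 151.9 = 59.90 mol
mass = 59.90 × 135.51 = 8117 g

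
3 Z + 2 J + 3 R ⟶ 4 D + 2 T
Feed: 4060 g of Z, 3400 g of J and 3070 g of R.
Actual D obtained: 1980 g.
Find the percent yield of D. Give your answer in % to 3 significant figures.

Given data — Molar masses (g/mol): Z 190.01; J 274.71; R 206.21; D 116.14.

85.9 %

n(Z) = 4060 / 190.01 = 21.37 mol
n(J) = 3400 / 274.71 = 12.38 mol
n(R) = 3070 / 206.21 = 14.89 mol
n/ν for Z = 21.37/3 = 7.123
n/ν for J = 12.38/2 = 6.190
n/ν for R = 14.89/3 = 4.963
Smallest n/ν is R → limiting reagent.
theoretical n(D) = (4/3) × 14.89 = 19.85 mol → 2305 g
% yield = 1980 / 2305 × 100 = 85.90 %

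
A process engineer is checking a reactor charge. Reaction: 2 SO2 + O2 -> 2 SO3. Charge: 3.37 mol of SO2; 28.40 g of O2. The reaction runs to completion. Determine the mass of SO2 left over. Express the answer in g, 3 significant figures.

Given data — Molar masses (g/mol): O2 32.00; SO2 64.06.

102 g

n(SO2) = 3.370 mol
n(O2) = 28.40 / 32.00 = 0.8875 mol
n/ν for SO2 = 3.370/2 = 1.685
n/ν for O2 = 0.8875/1 = 0.8875
Smallest n/ν is O2 → limiting reagent.
SO2 consumed = (2/1) × 0.8875 = 1.775 mol
SO2 remaining = 3.370 − 1.775 = 1.595 mol
mass = 1.595 × 64.06 = 102.2 g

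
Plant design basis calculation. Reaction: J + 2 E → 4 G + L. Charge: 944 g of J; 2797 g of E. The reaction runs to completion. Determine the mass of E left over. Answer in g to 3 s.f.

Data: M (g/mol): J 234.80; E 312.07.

n(J) = 944.0 / 234.80 = 4.020 mol
n(E) = 2797 / 312.07 = 8.963 mol
n/ν → J: 4.020, E: 4.482; J is limiting.
E consumed = (2/1) × 4.020 = 8.040 mol
E remaining = 8.963 − 8.040 = 0.9230 mol
mass = 0.9230 × 312.07 = 288.0 g

288 g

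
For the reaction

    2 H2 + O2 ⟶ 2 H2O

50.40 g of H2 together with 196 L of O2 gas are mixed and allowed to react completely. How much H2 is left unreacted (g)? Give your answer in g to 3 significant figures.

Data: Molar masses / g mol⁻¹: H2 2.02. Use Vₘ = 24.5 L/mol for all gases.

n(H2) = 50.40 / 2.02 = 24.95 mol
n(O2) = 196.0 / 24.5 = 8.000 mol
n/ν for H2 = 24.95/2 = 12.48
n/ν for O2 = 8.000/1 = 8.000
Smallest n/ν is O2 → limiting reagent.
H2 consumed = (2/1) × 8.000 = 16.00 mol
H2 remaining = 24.95 − 16.00 = 8.950 mol
mass = 8.950 × 2.02 = 18.08 g

18.1 g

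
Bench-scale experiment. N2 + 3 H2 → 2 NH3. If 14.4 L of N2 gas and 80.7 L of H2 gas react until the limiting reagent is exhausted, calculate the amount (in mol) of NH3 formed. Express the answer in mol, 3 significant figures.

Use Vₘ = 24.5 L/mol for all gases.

n(N2) = 14.40 / 24.5 = 0.5878 mol
n(H2) = 80.70 / 24.5 = 3.294 mol
n/ν for N2 = 0.5878/1 = 0.5878
n/ν for H2 = 3.294/3 = 1.098
Smallest n/ν is N2 → limiting reagent.
n(NH3) = (2/1) × 0.5878 = 1.176 mol

1.18 mol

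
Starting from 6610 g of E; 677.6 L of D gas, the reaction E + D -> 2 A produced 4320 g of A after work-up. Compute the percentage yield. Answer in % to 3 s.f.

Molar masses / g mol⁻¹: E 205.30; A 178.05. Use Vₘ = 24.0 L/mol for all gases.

n(E) = 6610 / 205.30 = 32.20 mol
n(D) = 677.6 / 24.0 = 28.23 mol
n/ν for E = 32.20/1 = 32.20
n/ν for D = 28.23/1 = 28.23
Smallest n/ν is D → limiting reagent.
theoretical n(A) = (2/1) × 28.23 = 56.46 mol → 10050 g
% yield = 4320 / 10050 × 100 = 42.99 %

43.0 %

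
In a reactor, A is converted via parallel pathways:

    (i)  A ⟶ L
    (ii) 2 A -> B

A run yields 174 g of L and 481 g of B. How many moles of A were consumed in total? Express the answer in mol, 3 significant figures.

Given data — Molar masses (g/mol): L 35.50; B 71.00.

18.5 mol

n(L) = 174 / 35.50 = 4.901 mol
n(B) = 481 / 71.00 = 6.775 mol
n(A) via (i) = (1/1)×4.901 = 4.901 mol
n(A) via (ii) = (2/1)×6.775 = 13.55 mol
total n(A) = 4.901 + 13.55 = 18.45 mol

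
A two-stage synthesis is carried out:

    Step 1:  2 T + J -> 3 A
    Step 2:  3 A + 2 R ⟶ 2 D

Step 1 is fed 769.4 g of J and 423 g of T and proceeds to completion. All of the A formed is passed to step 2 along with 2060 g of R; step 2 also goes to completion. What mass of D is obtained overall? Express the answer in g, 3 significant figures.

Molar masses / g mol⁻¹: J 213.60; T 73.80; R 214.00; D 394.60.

2260 g

Step 1:
n(J) = 769.4 / 213.60 = 3.602 mol
n(T) = 423.0 / 73.80 = 5.732 mol
n/ν → J: 3.602, T: 2.866; T is limiting.
n(A) produced = (3/2) × 5.732 = 8.598 mol
Step 2:
n(A) available = 8.598 mol
n(R) = 2060 / 214.00 = 9.626 mol
n/ν → A: 2.866, R: 4.813; A is limiting.
n(D) = (2/3) × 8.598 = 5.732 mol
mass = 5.732 × 394.60 = 2262 g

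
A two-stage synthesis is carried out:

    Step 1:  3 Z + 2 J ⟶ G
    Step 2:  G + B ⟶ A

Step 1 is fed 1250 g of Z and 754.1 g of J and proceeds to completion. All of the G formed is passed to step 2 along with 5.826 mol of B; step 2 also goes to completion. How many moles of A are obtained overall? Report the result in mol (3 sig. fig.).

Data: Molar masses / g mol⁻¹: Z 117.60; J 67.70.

Step 1:
n(Z) = 1250 / 117.60 = 10.63 mol
n(J) = 754.1 / 67.70 = 11.14 mol
n/ν for Z = 10.63/3 = 3.543
n/ν for J = 11.14/2 = 5.570
Smallest n/ν is Z → limiting reagent.
n(G) produced = (1/3) × 10.63 = 3.543 mol
Step 2:
n(G) available = 3.543 mol
n(B) = 5.826 mol
n/ν for G = 3.543/1 = 3.543
n/ν for B = 5.826/1 = 5.826
Smallest n/ν is G → limiting reagent.
n(A) = (1/1) × 3.543 = 3.543 mol

3.54 mol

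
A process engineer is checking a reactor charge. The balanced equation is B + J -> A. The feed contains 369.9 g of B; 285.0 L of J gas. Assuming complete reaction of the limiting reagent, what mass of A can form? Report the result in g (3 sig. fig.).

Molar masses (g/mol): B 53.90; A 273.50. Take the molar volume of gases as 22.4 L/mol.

1880 g

n(B) = 369.9 / 53.90 = 6.863 mol
n(J) = 285.0 / 22.4 = 12.72 mol
n/ν → B: 6.863, J: 12.72; B is limiting.
n(A) = (1/1) × 6.863 = 6.863 mol
mass = 6.863 × 273.50 = 1877 g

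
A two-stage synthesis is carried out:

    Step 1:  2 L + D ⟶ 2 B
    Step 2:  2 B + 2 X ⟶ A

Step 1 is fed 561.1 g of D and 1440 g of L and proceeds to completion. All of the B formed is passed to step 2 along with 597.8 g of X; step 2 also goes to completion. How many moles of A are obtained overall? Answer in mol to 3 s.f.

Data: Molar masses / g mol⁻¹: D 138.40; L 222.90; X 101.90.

Step 1:
n(D) = 561.1 / 138.40 = 4.054 mol
n(L) = 1440 / 222.90 = 6.460 mol
n/ν for D = 4.054/1 = 4.054
n/ν for L = 6.460/2 = 3.230
Smallest n/ν is L → limiting reagent.
n(B) produced = (2/2) × 6.460 = 6.460 mol
Step 2:
n(B) available = 6.460 mol
n(X) = 597.8 / 101.90 = 5.867 mol
n/ν for B = 6.460/2 = 3.230
n/ν for X = 5.867/2 = 2.934
Smallest n/ν is X → limiting reagent.
n(A) = (1/2) × 5.867 = 2.934 mol

2.93 mol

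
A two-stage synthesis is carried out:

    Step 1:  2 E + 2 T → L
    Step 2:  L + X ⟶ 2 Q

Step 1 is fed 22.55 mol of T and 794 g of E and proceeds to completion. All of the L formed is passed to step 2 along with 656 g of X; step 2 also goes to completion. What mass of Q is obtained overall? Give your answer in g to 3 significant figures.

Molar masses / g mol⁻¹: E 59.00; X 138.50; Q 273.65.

2590 g

Step 1:
n(T) = 22.55 mol
n(E) = 794.0 / 59.00 = 13.46 mol
n/ν → T: 11.28, E: 6.730; E is limiting.
n(L) produced = (1/2) × 13.46 = 6.730 mol
Step 2:
n(L) available = 6.730 mol
n(X) = 656.0 / 138.50 = 4.736 mol
n/ν → L: 6.730, X: 4.736; X is limiting.
n(Q) = (2/1) × 4.736 = 9.472 mol
mass = 9.472 × 273.65 = 2592 g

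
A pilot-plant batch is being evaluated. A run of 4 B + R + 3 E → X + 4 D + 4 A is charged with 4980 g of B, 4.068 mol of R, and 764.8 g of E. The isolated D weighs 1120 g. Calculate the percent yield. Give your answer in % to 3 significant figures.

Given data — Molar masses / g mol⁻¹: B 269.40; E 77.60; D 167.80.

50.8 %

n(B) = 4980 / 269.40 = 18.49 mol
n(R) = 4.068 mol
n(E) = 764.8 / 77.60 = 9.856 mol
n/ν for B = 18.49/4 = 4.623
n/ν for R = 4.068/1 = 4.068
n/ν for E = 9.856/3 = 3.285
Smallest n/ν is E → limiting reagent.
theoretical n(D) = (4/3) × 9.856 = 13.14 mol → 2205 g
% yield = 1120 / 2205 × 100 = 50.79 %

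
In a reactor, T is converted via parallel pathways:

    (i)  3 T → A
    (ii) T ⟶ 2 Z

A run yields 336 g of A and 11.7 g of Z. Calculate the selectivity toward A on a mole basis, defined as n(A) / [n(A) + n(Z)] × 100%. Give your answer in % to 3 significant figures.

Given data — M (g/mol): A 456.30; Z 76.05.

82.7 %

n(A) = 336 / 456.30 = 0.7364 mol
n(Z) = 11.7 / 76.05 = 0.1538 mol
selectivity = 0.7364/(0.7364+0.1538) × 100 = 82.72 %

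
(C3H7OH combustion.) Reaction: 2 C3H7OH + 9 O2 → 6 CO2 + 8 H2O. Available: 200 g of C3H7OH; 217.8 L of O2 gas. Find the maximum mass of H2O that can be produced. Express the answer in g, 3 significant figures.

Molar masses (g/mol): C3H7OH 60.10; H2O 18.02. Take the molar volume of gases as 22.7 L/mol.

n(C3H7OH) = 200.0 / 60.10 = 3.328 mol
n(O2) = 217.8 / 22.7 = 9.595 mol
n/ν → C3H7OH: 1.664, O2: 1.066; O2 is limiting.
n(H2O) = (8/9) × 9.595 = 8.529 mol
mass = 8.529 × 18.02 = 153.7 g

154 g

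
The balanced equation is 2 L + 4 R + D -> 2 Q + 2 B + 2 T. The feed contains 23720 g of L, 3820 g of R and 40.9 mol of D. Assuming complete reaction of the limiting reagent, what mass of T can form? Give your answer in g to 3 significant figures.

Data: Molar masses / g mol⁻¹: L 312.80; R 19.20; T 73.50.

5570 g

n(L) = 23720 / 312.80 = 75.83 mol
n(R) = 3820 / 19.20 = 199.0 mol
n(D) = 40.90 mol
n/ν → L: 37.92, R: 49.75, D: 40.90; L is limiting.
n(T) = (2/2) × 75.83 = 75.83 mol
mass = 75.83 × 73.50 = 5574 g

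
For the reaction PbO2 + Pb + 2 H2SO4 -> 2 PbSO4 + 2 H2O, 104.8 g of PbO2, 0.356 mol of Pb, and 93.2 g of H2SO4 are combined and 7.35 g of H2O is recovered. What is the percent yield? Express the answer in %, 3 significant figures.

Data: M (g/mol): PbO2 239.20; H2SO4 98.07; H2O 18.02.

57.3 %

n(PbO2) = 104.8 / 239.20 = 0.4381 mol
n(Pb) = 0.3560 mol
n(H2SO4) = 93.20 / 98.07 = 0.9503 mol
n/ν → PbO2: 0.4381, Pb: 0.3560, H2SO4: 0.4752; Pb is limiting.
theoretical n(H2O) = (2/1) × 0.3560 = 0.7120 mol → 12.83 g
% yield = 7.35 / 12.83 × 100 = 57.29 %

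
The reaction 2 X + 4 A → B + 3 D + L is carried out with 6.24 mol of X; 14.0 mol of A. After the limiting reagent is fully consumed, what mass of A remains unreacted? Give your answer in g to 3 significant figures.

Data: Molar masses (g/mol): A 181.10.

n(X) = 6.240 mol
n(A) = 14.00 mol
n/ν → X: 3.120, A: 3.500; X is limiting.
A consumed = (4/2) × 6.240 = 12.48 mol
A remaining = 14.00 − 12.48 = 1.520 mol
mass = 1.520 × 181.10 = 275.3 g

275 g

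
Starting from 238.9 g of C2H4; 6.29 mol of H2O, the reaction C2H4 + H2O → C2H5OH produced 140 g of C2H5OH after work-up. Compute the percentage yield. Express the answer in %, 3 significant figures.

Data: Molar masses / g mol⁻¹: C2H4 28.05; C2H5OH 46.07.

n(C2H4) = 238.9 / 28.05 = 8.517 mol
n(H2O) = 6.290 mol
n/ν → C2H4: 8.517, H2O: 6.290; H2O is limiting.
theoretical n(C2H5OH) = (1/1) × 6.290 = 6.290 mol → 289.8 g
% yield = 140 / 289.8 × 100 = 48.31 %

48.3 %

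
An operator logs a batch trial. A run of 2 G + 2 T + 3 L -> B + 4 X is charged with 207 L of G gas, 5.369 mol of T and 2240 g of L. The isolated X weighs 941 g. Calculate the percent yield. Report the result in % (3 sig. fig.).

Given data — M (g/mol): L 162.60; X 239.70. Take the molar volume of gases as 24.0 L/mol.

n(G) = 207.0 / 24.0 = 8.625 mol
n(T) = 5.369 mol
n(L) = 2240 / 162.60 = 13.78 mol
n/ν for G = 8.625/2 = 4.313
n/ν for T = 5.369/2 = 2.685
n/ν for L = 13.78/3 = 4.593
Smallest n/ν is T → limiting reagent.
theoretical n(X) = (4/2) × 5.369 = 10.74 mol → 2574 g
% yield = 941 / 2574 × 100 = 36.56 %

36.6 %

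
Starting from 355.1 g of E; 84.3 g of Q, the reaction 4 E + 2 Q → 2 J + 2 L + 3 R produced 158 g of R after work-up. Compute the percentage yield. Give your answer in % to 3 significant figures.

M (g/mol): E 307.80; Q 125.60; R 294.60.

n(E) = 355.1 / 307.80 = 1.154 mol
n(Q) = 84.30 / 125.60 = 0.6712 mol
n/ν → E: 0.2885, Q: 0.3356; E is limiting.
theoretical n(R) = (3/4) × 1.154 = 0.8655 mol → 255.0 g
% yield = 158 / 255.0 × 100 = 61.96 %

62.0 %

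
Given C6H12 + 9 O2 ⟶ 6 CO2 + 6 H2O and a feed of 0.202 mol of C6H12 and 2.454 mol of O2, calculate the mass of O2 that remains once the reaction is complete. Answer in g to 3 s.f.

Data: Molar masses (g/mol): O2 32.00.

n(C6H12) = 0.2020 mol
n(O2) = 2.454 mol
n/ν for C6H12 = 0.2020/1 = 0.2020
n/ν for O2 = 2.454/9 = 0.2727
Smallest n/ν is C6H12 → limiting reagent.
O2 consumed = (9/1) × 0.2020 = 1.818 mol
O2 remaining = 2.454 − 1.818 = 0.6360 mol
mass = 0.6360 × 32.00 = 20.35 g

20.4 g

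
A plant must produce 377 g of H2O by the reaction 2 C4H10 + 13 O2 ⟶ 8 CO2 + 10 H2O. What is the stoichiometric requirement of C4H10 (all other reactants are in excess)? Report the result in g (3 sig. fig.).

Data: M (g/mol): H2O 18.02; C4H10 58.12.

n(H2O) = 377 / 18.02 = 20.92 mol
n(C4H10) = (2/10) × 20.92 = 4.184 mol
mass = 4.184 × 58.12 = 243.2 g

243 g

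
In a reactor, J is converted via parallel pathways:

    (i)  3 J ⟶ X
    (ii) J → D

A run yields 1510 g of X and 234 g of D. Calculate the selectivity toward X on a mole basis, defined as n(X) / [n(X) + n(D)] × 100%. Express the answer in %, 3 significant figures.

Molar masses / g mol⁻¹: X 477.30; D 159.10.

68.3 %

n(X) = 1510 / 477.30 = 3.164 mol
n(D) = 234 / 159.10 = 1.471 mol
selectivity = 3.164/(3.164+1.471) × 100 = 68.26 %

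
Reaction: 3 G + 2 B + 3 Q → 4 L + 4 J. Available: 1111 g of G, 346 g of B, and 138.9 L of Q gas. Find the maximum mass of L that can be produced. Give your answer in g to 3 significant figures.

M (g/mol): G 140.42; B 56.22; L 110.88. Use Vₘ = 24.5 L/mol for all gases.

838 g

n(G) = 1111 / 140.42 = 7.912 mol
n(B) = 346.0 / 56.22 = 6.154 mol
n(Q) = 138.9 / 24.5 = 5.669 mol
n/ν → G: 2.637, B: 3.077, Q: 1.890; Q is limiting.
n(L) = (4/3) × 5.669 = 7.559 mol
mass = 7.559 × 110.88 = 838.1 g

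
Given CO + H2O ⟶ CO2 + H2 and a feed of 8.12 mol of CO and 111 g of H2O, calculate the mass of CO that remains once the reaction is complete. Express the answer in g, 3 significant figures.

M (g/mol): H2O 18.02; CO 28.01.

n(CO) = 8.120 mol
n(H2O) = 111.0 / 18.02 = 6.160 mol
n/ν for CO = 8.120/1 = 8.120
n/ν for H2O = 6.160/1 = 6.160
Smallest n/ν is H2O → limiting reagent.
CO consumed = (1/1) × 6.160 = 6.160 mol
CO remaining = 8.120 − 6.160 = 1.960 mol
mass = 1.960 × 28.01 = 54.90 g

54.9 g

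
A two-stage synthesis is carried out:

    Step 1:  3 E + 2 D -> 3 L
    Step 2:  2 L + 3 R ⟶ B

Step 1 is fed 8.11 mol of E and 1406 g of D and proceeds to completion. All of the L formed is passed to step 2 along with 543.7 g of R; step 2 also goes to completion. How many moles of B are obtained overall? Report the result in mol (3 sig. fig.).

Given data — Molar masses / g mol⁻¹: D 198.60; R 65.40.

Step 1:
n(E) = 8.110 mol
n(D) = 1406 / 198.60 = 7.080 mol
n/ν for E = 8.110/3 = 2.703
n/ν for D = 7.080/2 = 3.540
Smallest n/ν is E → limiting reagent.
n(L) produced = (3/3) × 8.110 = 8.110 mol
Step 2:
n(L) available = 8.110 mol
n(R) = 543.7 / 65.40 = 8.313 mol
n/ν for L = 8.110/2 = 4.055
n/ν for R = 8.313/3 = 2.771
Smallest n/ν is R → limiting reagent.
n(B) = (1/3) × 8.313 = 2.771 mol

2.77 mol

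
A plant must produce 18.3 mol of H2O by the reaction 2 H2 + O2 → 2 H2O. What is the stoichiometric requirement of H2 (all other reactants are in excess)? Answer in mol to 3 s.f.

n(H2O) = 18.30 mol
n(H2) = (2/2) × 18.30 = 18.30 mol

18.3 mol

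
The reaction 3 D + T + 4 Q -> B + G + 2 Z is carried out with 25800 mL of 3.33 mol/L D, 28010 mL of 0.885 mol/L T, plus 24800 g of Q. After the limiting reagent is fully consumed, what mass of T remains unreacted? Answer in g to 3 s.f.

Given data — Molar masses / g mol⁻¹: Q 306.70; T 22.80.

104 g

n(D) = 3.33 × 25800/1000 = 85.91 mol
n(T) = 0.885 × 28010/1000 = 24.79 mol
n(Q) = 24800 / 306.70 = 80.86 mol
n/ν for D = 85.91/3 = 28.64
n/ν for T = 24.79/1 = 24.79
n/ν for Q = 80.86/4 = 20.22
Smallest n/ν is Q → limiting reagent.
T consumed = (1/4) × 80.86 = 20.22 mol
T remaining = 24.79 − 20.22 = 4.570 mol
mass = 4.570 × 22.80 = 104.2 g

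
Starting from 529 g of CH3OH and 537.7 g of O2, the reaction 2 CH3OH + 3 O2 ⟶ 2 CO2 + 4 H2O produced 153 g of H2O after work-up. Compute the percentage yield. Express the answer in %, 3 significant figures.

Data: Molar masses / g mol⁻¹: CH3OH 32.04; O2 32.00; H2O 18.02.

37.9 %

n(CH3OH) = 529.0 / 32.04 = 16.51 mol
n(O2) = 537.7 / 32.00 = 16.80 mol
n/ν for CH3OH = 16.51/2 = 8.255
n/ν for O2 = 16.80/3 = 5.600
Smallest n/ν is O2 → limiting reagent.
theoretical n(H2O) = (4/3) × 16.80 = 22.40 mol → 403.6 g
% yield = 153 / 403.6 × 100 = 37.91 %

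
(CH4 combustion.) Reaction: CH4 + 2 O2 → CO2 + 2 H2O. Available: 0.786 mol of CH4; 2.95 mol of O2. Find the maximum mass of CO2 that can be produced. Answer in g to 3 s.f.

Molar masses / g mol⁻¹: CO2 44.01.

34.6 g

n(CH4) = 0.7860 mol
n(O2) = 2.950 mol
n/ν for CH4 = 0.7860/1 = 0.7860
n/ν for O2 = 2.950/2 = 1.475
Smallest n/ν is CH4 → limiting reagent.
n(CO2) = (1/1) × 0.7860 = 0.7860 mol
mass = 0.7860 × 44.01 = 34.59 g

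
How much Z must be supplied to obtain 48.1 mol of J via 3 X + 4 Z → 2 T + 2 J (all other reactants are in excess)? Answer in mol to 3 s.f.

n(J) = 48.10 mol
n(Z) = (4/2) × 48.10 = 96.20 mol

96.2 mol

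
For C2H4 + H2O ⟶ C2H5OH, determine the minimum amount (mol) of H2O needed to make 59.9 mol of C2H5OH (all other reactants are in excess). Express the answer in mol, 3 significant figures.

n(C2H5OH) = 59.90 mol
n(H2O) = (1/1) × 59.90 = 59.90 mol

59.9 mol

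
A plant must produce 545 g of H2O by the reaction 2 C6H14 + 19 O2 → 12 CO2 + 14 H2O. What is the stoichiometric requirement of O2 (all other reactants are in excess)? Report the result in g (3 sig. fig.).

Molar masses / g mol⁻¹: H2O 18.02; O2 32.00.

1310 g

n(H2O) = 545 / 18.02 = 30.24 mol
n(O2) = (19/14) × 30.24 = 41.04 mol
mass = 41.04 × 32.00 = 1313 g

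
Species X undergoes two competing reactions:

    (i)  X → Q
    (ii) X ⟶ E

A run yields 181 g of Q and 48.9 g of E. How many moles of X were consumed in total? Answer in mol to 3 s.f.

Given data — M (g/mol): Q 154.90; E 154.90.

1.48 mol

n(Q) = 181 / 154.90 = 1.168 mol
n(E) = 48.9 / 154.90 = 0.3157 mol
n(X) via (i) = (1/1)×1.168 = 1.168 mol
n(X) via (ii) = (1/1)×0.3157 = 0.3157 mol
total n(X) = 1.168 + 0.3157 = 1.484 mol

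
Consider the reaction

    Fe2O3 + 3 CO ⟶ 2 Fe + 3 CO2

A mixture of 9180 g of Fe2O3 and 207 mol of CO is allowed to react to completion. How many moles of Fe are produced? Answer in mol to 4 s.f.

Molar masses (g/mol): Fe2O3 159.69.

n(Fe2O3) = 9180 / 159.69 = 57.49 mol
n(CO) = 207.0 mol
n/ν → Fe2O3: 57.49, CO: 69.00; Fe2O3 is limiting.
n(Fe) = (2/1) × 57.49 = 115.0 mol

115.0 mol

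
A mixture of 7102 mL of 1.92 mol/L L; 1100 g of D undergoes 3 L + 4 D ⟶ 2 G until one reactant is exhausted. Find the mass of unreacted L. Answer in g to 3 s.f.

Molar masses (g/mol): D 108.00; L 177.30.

n(L) = 1.92 × 7102/1000 = 13.64 mol
n(D) = 1100 / 108.00 = 10.19 mol
n/ν for L = 13.64/3 = 4.547
n/ν for D = 10.19/4 = 2.548
Smallest n/ν is D → limiting reagent.
L consumed = (3/4) × 10.19 = 7.643 mol
L remaining = 13.64 − 7.643 = 5.997 mol
mass = 5.997 × 177.30 = 1063 g

1060 g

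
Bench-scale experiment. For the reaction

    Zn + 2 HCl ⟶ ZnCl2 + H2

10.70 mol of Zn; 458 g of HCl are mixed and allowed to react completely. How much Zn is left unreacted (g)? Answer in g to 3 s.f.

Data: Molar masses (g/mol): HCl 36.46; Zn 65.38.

n(Zn) = 10.70 mol
n(HCl) = 458.0 / 36.46 = 12.56 mol
n/ν for Zn = 10.70/1 = 10.70
n/ν for HCl = 12.56/2 = 6.280
Smallest n/ν is HCl → limiting reagent.
Zn consumed = (1/2) × 12.56 = 6.280 mol
Zn remaining = 10.70 − 6.280 = 4.420 mol
mass = 4.420 × 65.38 = 289.0 g

289 g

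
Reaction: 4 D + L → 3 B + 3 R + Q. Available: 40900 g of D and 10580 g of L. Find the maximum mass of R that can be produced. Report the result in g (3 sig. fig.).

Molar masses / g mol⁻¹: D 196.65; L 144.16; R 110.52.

n(D) = 40900 / 196.65 = 208.0 mol
n(L) = 10580 / 144.16 = 73.39 mol
n/ν for D = 208.0/4 = 52.00
n/ν for L = 73.39/1 = 73.39
Smallest n/ν is D → limiting reagent.
n(R) = (3/4) × 208.0 = 156.0 mol
mass = 156.0 × 110.52 = 17240 g

17200 g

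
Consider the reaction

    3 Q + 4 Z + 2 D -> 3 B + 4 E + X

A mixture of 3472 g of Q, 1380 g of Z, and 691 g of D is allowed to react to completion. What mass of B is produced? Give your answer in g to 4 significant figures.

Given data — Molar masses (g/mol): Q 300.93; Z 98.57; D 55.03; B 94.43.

991.5 g

n(Q) = 3472 / 300.93 = 11.54 mol
n(Z) = 1380 / 98.57 = 14.00 mol
n(D) = 691.0 / 55.03 = 12.56 mol
n/ν for Q = 11.54/3 = 3.847
n/ν for Z = 14.00/4 = 3.500
n/ν for D = 12.56/2 = 6.280
Smallest n/ν is Z → limiting reagent.
n(B) = (3/4) × 14.00 = 10.50 mol
mass = 10.50 × 94.43 = 991.5 g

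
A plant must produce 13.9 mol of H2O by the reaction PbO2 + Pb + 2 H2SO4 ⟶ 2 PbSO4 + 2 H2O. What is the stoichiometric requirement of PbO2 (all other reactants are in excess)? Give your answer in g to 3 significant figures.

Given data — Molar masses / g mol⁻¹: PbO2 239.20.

n(H2O) = 13.90 mol
n(PbO2) = (1/2) × 13.90 = 6.950 mol
mass = 6.950 × 239.20 = 1662 g

1660 g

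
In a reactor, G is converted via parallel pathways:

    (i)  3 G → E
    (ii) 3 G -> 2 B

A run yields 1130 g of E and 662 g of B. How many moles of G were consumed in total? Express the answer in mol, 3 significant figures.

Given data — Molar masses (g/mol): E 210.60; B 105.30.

n(E) = 1130 / 210.60 = 5.366 mol
n(B) = 662 / 105.30 = 6.287 mol
n(G) via (i) = (3/1)×5.366 = 16.10 mol
n(G) via (ii) = (3/2)×6.287 = 9.431 mol
total n(G) = 16.10 + 9.431 = 25.53 mol

25.5 mol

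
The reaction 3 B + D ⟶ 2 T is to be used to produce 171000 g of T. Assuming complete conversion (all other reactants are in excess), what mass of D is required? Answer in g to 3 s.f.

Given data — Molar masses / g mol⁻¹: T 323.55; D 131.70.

n(T) = 171000 / 323.55 = 528.5 mol
n(D) = (1/2) × 528.5 = 264.3 mol
mass = 264.3 × 131.70 = 34810 g

34800 g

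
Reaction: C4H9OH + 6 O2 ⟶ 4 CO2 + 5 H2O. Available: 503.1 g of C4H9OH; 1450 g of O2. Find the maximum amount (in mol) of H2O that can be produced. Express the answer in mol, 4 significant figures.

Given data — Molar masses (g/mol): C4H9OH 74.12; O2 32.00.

n(C4H9OH) = 503.1 / 74.12 = 6.788 mol
n(O2) = 1450 / 32.00 = 45.31 mol
n/ν for C4H9OH = 6.788/1 = 6.788
n/ν for O2 = 45.31/6 = 7.552
Smallest n/ν is C4H9OH → limiting reagent.
n(H2O) = (5/1) × 6.788 = 33.94 mol

33.94 mol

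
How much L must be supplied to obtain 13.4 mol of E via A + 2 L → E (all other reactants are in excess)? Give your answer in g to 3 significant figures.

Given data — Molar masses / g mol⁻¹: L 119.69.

3210 g

n(E) = 13.40 mol
n(L) = (2/1) × 13.40 = 26.80 mol
mass = 26.80 × 119.69 = 3208 g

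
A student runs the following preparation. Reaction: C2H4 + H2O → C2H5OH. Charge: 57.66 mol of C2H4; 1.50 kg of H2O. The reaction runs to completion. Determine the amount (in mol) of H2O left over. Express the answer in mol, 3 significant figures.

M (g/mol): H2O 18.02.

25.6 mol

n(C2H4) = 57.66 mol
n(H2O) = 1.500×1000 / 18.02 = 83.24 mol
n/ν for C2H4 = 57.66/1 = 57.66
n/ν for H2O = 83.24/1 = 83.24
Smallest n/ν is C2H4 → limiting reagent.
H2O consumed = (1/1) × 57.66 = 57.66 mol
H2O remaining = 83.24 − 57.66 = 25.58 mol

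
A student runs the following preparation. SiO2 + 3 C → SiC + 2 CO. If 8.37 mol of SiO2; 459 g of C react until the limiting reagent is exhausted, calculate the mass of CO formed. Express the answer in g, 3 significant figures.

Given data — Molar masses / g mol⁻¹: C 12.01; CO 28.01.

469 g

n(SiO2) = 8.370 mol
n(C) = 459.0 / 12.01 = 38.22 mol
n/ν for SiO2 = 8.370/1 = 8.370
n/ν for C = 38.22/3 = 12.74
Smallest n/ν is SiO2 → limiting reagent.
n(CO) = (2/1) × 8.370 = 16.74 mol
mass = 16.74 × 28.01 = 468.9 g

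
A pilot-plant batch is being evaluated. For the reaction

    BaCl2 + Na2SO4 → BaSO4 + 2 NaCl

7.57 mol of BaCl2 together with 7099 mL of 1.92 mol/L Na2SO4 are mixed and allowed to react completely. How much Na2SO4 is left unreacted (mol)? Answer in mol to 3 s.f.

n(BaCl2) = 7.570 mol
n(Na2SO4) = 1.92 × 7099/1000 = 13.63 mol
n/ν → BaCl2: 7.570, Na2SO4: 13.63; BaCl2 is limiting.
Na2SO4 consumed = (1/1) × 7.570 = 7.570 mol
Na2SO4 remaining = 13.63 − 7.570 = 6.060 mol

6.06 mol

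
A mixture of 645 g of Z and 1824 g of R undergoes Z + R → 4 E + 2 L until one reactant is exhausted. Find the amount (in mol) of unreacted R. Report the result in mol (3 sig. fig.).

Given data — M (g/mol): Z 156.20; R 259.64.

n(Z) = 645.0 / 156.20 = 4.129 mol
n(R) = 1824 / 259.64 = 7.025 mol
n/ν for Z = 4.129/1 = 4.129
n/ν for R = 7.025/1 = 7.025
Smallest n/ν is Z → limiting reagent.
R consumed = (1/1) × 4.129 = 4.129 mol
R remaining = 7.025 − 4.129 = 2.896 mol

2.90 mol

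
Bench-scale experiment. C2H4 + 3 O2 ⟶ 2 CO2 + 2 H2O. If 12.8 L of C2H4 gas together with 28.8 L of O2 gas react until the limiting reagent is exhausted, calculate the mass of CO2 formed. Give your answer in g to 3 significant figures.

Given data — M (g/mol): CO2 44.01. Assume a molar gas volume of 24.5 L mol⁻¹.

34.5 g

n(C2H4) = 12.80 / 24.5 = 0.5224 mol
n(O2) = 28.80 / 24.5 = 1.176 mol
n/ν → C2H4: 0.5224, O2: 0.3920; O2 is limiting.
n(CO2) = (2/3) × 1.176 = 0.7840 mol
mass = 0.7840 × 44.01 = 34.50 g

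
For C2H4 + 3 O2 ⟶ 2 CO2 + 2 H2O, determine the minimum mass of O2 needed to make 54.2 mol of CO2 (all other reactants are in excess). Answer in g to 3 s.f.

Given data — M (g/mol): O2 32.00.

n(CO2) = 54.20 mol
n(O2) = (3/2) × 54.20 = 81.30 mol
mass = 81.30 × 32.00 = 2602 g

2600 g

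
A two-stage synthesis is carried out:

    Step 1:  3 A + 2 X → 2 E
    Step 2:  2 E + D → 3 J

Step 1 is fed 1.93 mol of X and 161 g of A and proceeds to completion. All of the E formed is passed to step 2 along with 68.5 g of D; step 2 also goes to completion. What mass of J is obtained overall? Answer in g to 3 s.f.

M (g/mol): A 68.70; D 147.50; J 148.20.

206 g

Step 1:
n(X) = 1.930 mol
n(A) = 161.0 / 68.70 = 2.344 mol
n/ν for X = 1.930/2 = 0.9650
n/ν for A = 2.344/3 = 0.7813
Smallest n/ν is A → limiting reagent.
n(E) produced = (2/3) × 2.344 = 1.563 mol
Step 2:
n(E) available = 1.563 mol
n(D) = 68.50 / 147.50 = 0.4644 mol
n/ν for E = 1.563/2 = 0.7815
n/ν for D = 0.4644/1 = 0.4644
Smallest n/ν is D → limiting reagent.
n(J) = (3/1) × 0.4644 = 1.393 mol
mass = 1.393 × 148.20 = 206.4 g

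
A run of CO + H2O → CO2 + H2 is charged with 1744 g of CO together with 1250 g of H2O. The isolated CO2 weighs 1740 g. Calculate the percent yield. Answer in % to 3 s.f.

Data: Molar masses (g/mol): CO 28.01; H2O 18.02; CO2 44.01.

63.5 %

n(CO) = 1744 / 28.01 = 62.26 mol
n(H2O) = 1250 / 18.02 = 69.37 mol
n/ν for CO = 62.26/1 = 62.26
n/ν for H2O = 69.37/1 = 69.37
Smallest n/ν is CO → limiting reagent.
theoretical n(CO2) = (1/1) × 62.26 = 62.26 mol → 2740 g
% yield = 1740 / 2740 × 100 = 63.50 %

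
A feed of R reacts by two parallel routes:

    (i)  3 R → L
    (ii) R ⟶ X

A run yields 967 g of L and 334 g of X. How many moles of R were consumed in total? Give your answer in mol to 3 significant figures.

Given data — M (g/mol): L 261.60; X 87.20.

n(L) = 967 / 261.60 = 3.696 mol
n(X) = 334 / 87.20 = 3.830 mol
n(R) via (i) = (3/1)×3.696 = 11.09 mol
n(R) via (ii) = (1/1)×3.830 = 3.830 mol
total n(R) = 11.09 + 3.830 = 14.92 mol

14.9 mol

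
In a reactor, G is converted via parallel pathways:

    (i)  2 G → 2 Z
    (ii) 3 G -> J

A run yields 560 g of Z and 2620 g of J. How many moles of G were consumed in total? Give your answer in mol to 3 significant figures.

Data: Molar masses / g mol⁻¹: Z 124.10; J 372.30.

n(Z) = 560 / 124.10 = 4.512 mol
n(J) = 2620 / 372.30 = 7.037 mol
n(G) via (i) = (2/2)×4.512 = 4.512 mol
n(G) via (ii) = (3/1)×7.037 = 21.11 mol
total n(G) = 4.512 + 21.11 = 25.62 mol

25.6 mol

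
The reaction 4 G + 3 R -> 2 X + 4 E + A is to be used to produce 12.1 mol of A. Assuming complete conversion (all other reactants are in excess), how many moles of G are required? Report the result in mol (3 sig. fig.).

48.4 mol

n(A) = 12.10 mol
n(G) = (4/1) × 12.10 = 48.40 mol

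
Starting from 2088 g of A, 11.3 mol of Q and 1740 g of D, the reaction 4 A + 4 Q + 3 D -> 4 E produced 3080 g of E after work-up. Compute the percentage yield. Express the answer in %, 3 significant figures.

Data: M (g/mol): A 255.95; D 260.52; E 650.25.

n(A) = 2088 / 255.95 = 8.158 mol
n(Q) = 11.30 mol
n(D) = 1740 / 260.52 = 6.679 mol
n/ν for A = 8.158/4 = 2.040
n/ν for Q = 11.30/4 = 2.825
n/ν for D = 6.679/3 = 2.226
Smallest n/ν is A → limiting reagent.
theoretical n(E) = (4/4) × 8.158 = 8.158 mol → 5305 g
% yield = 3080 / 5305 × 100 = 58.06 %

58.1 %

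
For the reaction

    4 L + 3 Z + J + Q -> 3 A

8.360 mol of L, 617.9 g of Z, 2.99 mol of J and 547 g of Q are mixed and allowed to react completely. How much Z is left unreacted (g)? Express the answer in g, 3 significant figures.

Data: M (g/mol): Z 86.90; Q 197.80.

73.0 g

n(L) = 8.360 mol
n(Z) = 617.9 / 86.90 = 7.110 mol
n(J) = 2.990 mol
n(Q) = 547.0 / 197.80 = 2.765 mol
n/ν → L: 2.090, Z: 2.370, J: 2.990, Q: 2.765; L is limiting.
Z consumed = (3/4) × 8.360 = 6.270 mol
Z remaining = 7.110 − 6.270 = 0.8400 mol
mass = 0.8400 × 86.90 = 73.00 g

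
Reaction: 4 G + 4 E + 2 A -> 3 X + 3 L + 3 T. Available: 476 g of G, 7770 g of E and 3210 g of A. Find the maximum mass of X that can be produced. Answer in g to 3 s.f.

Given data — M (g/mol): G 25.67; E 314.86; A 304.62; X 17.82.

248 g

n(G) = 476.0 / 25.67 = 18.54 mol
n(E) = 7770 / 314.86 = 24.68 mol
n(A) = 3210 / 304.62 = 10.54 mol
n/ν for G = 18.54/4 = 4.635
n/ν for E = 24.68/4 = 6.170
n/ν for A = 10.54/2 = 5.270
Smallest n/ν is G → limiting reagent.
n(X) = (3/4) × 18.54 = 13.91 mol
mass = 13.91 × 17.82 = 247.9 g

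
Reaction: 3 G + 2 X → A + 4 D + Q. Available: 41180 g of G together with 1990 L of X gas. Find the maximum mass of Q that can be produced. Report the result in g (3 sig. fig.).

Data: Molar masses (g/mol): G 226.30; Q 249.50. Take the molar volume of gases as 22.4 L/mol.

n(G) = 41180 / 226.30 = 182.0 mol
n(X) = 1990 / 22.4 = 88.84 mol
n/ν → G: 60.67, X: 44.42; X is limiting.
n(Q) = (1/2) × 88.84 = 44.42 mol
mass = 44.42 × 249.50 = 11080 g

11100 g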